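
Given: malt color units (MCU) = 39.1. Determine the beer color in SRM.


SRM = 1.4922 · MCU^0.6859
SRM = 1.4922 · 39.1^0.6859

18.4460 SRM


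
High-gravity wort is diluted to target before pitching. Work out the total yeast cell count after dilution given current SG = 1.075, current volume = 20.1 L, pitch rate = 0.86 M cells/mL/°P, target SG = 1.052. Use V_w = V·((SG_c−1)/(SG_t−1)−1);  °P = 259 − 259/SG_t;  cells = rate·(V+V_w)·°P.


V_w = 20.1·((1.075−1)/(1.052−1)−1) = 8.8904
V_final = 20.1 + 8.8904 = 28.9904
°P = 259 − 259/1.052 = 12.8023
cells = 0.86·28.9904·12.8023

319.1830 billion cells


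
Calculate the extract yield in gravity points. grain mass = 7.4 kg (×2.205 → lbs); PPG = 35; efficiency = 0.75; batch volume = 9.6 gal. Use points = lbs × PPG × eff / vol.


lbs = 7.4 × 2.205 = 16.3170
points = 16.3170 × 35 × 0.75 / 9.6

44.6168 points


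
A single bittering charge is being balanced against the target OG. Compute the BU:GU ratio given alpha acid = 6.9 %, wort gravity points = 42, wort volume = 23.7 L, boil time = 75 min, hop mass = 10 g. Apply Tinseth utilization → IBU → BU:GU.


U = 1.65·0.000125^(GP/1000)·(1−e^(−0.04t))/4.15;  IBU = (α/100)·m·U·1000/V;  BU:GU = IBU/GP
U = 1.65·0.000125^(42/1000)·(1−e^(−0.04·75))/4.15 = 0.2590
IBU = (6.9/100)·10·0.2590·1000/23.7 = 7.5410
BU:GU = 7.5410/42

0.1795


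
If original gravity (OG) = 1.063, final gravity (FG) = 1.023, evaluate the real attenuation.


AA = (OG−FG)/(OG−1)·100;  RA = AA·0.8192
AA = (1.063 − 1.023)/(1.063 − 1)·100 = 63.4921
RA = 63.4921·0.8192

52.0127 %


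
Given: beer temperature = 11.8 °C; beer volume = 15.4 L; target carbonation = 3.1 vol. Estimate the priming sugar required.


residual = 14.695·(0.01821 + 0.09011·e^(−0.04·T));  sugar = (target − residual)·4.0·V
residual = 14.695·(0.01821 + 0.09011·e^(−0.04·11.8)) = 1.0935
sugar = (3.1 − 1.0935)·4.0·15.4

123.5974 g


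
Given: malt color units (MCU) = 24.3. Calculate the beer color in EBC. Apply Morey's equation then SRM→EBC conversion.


SRM = 1.4922·MCU^0.6859;  EBC = SRM·1.97
SRM = 1.4922·24.3^0.6859 = 13.3111
EBC = 13.3111·1.97

26.2229 EBC


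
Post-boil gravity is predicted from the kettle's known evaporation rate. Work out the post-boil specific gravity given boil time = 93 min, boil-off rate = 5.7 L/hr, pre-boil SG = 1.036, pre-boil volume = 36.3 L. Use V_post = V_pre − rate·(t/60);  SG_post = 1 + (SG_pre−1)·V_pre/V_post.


V_post = 36.3 − 5.7·(93/60) = 27.4650
SG_post = 1 + (1.036 − 1)·36.3/27.4650

1.0476


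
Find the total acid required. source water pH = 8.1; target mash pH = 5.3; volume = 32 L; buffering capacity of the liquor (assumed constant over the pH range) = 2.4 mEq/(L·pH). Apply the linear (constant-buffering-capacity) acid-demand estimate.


acid = buffering capacity · (pH_source − pH_target) · V
acid = 2.4 · (8.1 − 5.3) · 32

215.0400 mEq


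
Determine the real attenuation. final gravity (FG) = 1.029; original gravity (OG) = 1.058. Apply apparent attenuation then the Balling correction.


AA = (OG−FG)/(OG−1)·100;  RA = AA·0.8192
AA = (1.058 − 1.029)/(1.058 − 1)·100 = 50.0000
RA = 50.0000·0.8192

40.9600 %


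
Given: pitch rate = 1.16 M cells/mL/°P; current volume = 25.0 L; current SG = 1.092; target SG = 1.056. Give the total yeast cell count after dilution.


V_w = V·((SG_c−1)/(SG_t−1)−1);  °P = 259 − 259/SG_t;  cells = rate·(V+V_w)·°P
V_w = 25.0·((1.092−1)/(1.056−1)−1) = 16.0714
V_final = 25.0 + 16.0714 = 41.0714
°P = 259 − 259/1.056 = 13.7348
cells = 1.16·41.0714·13.7348

654.3674 billion cells


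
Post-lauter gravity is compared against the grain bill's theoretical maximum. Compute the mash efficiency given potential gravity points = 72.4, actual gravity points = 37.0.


efficiency = actual / potential × 100
efficiency = 37.0 / 72.4 × 100

51.1050 %


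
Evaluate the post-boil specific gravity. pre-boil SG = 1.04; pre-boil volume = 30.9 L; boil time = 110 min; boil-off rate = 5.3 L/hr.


V_post = V_pre − rate·(t/60);  SG_post = 1 + (SG_pre−1)·V_pre/V_post
V_post = 30.9 − 5.3·(110/60) = 21.1833
SG_post = 1 + (1.04 − 1)·30.9/21.1833

1.0583


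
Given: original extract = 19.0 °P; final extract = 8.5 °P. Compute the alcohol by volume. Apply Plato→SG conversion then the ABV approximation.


SG = 259/(259 − P);  ABV = (OG − FG)·131.25
OG = 259/(259 − 19.0) = 1.0792
FG = 259/(259 − 8.5) = 1.0339
ABV = (1.0792 − 1.0339)·131.25

5.9370 % ABV


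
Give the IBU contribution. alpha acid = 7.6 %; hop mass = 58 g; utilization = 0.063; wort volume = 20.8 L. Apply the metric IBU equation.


IBU = (α/100)·mass·U·1000 / V
IBU = (7.6/100)·58·0.063·1000 / 20.8

13.3512 IBU


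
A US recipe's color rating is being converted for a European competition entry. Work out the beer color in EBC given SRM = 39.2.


EBC = SRM · 1.97
EBC = 39.2 · 1.97

77.2240 EBC


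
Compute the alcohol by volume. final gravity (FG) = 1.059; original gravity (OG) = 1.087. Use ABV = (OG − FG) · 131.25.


ABV = (1.087 − 1.059) · 131.25

3.6750 % ABV


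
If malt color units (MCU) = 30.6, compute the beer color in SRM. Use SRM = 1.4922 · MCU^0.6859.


SRM = 1.4922 · 30.6^0.6859

15.5913 SRM


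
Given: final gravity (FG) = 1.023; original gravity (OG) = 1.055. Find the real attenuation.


AA = (OG−FG)/(OG−1)·100;  RA = AA·0.8192
AA = (1.055 − 1.023)/(1.055 − 1)·100 = 58.1818
RA = 58.1818·0.8192

47.6625 %


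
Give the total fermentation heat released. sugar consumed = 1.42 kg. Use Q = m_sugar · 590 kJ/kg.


Q = 1.42 · 590

837.8000 kJ


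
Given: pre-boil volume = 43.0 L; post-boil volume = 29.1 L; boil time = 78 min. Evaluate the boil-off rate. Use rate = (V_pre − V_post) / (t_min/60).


rate = (43.0 − 29.1) / (78/60)

10.6923 L/hr


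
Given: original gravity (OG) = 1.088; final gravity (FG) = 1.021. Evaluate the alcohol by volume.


ABV = (OG − FG) · 131.25
ABV = (1.088 − 1.021) · 131.25

8.7938 % ABV


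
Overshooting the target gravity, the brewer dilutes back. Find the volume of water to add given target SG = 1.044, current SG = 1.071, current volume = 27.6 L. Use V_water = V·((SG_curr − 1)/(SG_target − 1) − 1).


V_water = 27.6·((1.071 − 1)/(1.044 − 1) − 1)

16.9364 L


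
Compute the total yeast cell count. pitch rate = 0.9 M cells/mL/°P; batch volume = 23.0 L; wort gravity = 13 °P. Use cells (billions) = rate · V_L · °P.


cells = 0.9 · 23.0 · 13

269.1000 billion cells


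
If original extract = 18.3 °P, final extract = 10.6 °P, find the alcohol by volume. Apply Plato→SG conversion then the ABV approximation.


SG = 259/(259 − P);  ABV = (OG − FG)·131.25
OG = 259/(259 − 18.3) = 1.0760
FG = 259/(259 − 10.6) = 1.0427
ABV = (1.0760 − 1.0427)·131.25

4.3779 % ABV


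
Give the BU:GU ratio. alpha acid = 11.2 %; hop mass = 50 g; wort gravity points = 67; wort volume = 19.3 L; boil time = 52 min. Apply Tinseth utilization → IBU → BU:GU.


U = 1.65·0.000125^(GP/1000)·(1−e^(−0.04t))/4.15;  IBU = (α/100)·m·U·1000/V;  BU:GU = IBU/GP
U = 1.65·0.000125^(67/1000)·(1−e^(−0.04·52))/4.15 = 0.1905
IBU = (11.2/100)·50·0.1905·1000/19.3 = 55.2844
BU:GU = 55.2844/67

0.8251


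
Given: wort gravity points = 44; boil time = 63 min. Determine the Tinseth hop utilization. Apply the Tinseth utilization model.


U = 1.65·0.000125^(GP/1000) · (1 − e^(−0.04·t))/4.15
bigness = 1.65·0.000125^(44/1000) = 1.1111
boil_factor = (1 − e^(−0.04·63))/4.15 = 0.2216
U = 1.1111 · 0.2216

0.2462


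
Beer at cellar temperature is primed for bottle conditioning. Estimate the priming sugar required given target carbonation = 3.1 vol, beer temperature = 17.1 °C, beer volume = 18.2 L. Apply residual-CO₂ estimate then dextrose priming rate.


residual = 14.695·(0.01821 + 0.09011·e^(−0.04·T));  sugar = (target − residual)·4.0·V
residual = 14.695·(0.01821 + 0.09011·e^(−0.04·17.1)) = 0.9358
sugar = (3.1 − 0.9358)·4.0·18.2

157.5564 g


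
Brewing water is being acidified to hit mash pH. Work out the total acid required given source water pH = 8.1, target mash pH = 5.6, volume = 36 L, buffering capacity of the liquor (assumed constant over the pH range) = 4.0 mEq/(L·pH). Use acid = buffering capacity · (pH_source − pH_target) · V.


acid = 4.0 · (8.1 − 5.6) · 36

360.0000 mEq


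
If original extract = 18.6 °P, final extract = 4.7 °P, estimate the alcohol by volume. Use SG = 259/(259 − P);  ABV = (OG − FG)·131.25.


OG = 259/(259 − 18.6) = 1.0774
FG = 259/(259 − 4.7) = 1.0185
ABV = (1.0774 − 1.0185)·131.25

7.7292 % ABV


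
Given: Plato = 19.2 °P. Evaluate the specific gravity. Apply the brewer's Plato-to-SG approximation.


SG = 259/(259 − P)
SG = 259/(259 − 19.2)

1.0801


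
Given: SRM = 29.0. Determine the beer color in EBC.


EBC = SRM · 1.97
EBC = 29.0 · 1.97

57.1300 EBC


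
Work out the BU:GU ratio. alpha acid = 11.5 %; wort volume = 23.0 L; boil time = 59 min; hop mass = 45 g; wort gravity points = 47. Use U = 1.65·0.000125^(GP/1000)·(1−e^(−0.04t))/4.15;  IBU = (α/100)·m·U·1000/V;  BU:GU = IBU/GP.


U = 1.65·0.000125^(47/1000)·(1−e^(−0.04·59))/4.15 = 0.2360
IBU = (11.5/100)·45·0.2360·1000/23.0 = 53.1007
BU:GU = 53.1007/47

1.1298


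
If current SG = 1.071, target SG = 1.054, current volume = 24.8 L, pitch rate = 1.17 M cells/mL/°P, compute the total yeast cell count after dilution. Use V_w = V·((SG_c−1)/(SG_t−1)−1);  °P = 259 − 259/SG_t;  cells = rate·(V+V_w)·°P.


V_w = 24.8·((1.071−1)/(1.054−1)−1) = 7.8074
V_final = 24.8 + 7.8074 = 32.6074
°P = 259 − 259/1.054 = 13.2694
cells = 1.17·32.6074·13.2694

506.2384 billion cells


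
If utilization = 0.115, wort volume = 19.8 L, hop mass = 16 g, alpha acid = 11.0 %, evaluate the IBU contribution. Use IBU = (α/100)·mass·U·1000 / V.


IBU = (11.0/100)·16·0.115·1000 / 19.8

10.2222 IBU


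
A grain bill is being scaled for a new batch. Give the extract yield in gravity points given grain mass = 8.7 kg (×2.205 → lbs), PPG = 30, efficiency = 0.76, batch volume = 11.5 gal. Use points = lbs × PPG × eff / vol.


lbs = 8.7 × 2.205 = 19.1835
points = 19.1835 × 30 × 0.76 / 11.5

38.0334 points


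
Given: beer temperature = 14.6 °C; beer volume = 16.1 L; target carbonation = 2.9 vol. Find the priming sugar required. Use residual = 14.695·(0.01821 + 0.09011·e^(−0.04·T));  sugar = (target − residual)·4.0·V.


residual = 14.695·(0.01821 + 0.09011·e^(−0.04·14.6)) = 1.0060
sugar = (2.9 − 1.0060)·4.0·16.1

121.9714 g


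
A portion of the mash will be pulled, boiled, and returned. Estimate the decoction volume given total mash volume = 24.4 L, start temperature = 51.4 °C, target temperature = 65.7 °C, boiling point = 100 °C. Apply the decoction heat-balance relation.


V_dec = V_total·(T_target − T_start)/(T_boil − T_start)
V_dec = 24.4·(65.7 − 51.4)/(100 − 51.4)

7.1794 L


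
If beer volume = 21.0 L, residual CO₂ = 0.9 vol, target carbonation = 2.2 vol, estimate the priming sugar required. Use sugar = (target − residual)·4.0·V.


sugar = (2.2 − 0.9)·4.0·21.0

109.2000 g


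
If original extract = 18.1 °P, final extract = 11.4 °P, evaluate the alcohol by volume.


SG = 259/(259 − P);  ABV = (OG − FG)·131.25
OG = 259/(259 − 18.1) = 1.0751
FG = 259/(259 − 11.4) = 1.0460
ABV = (1.0751 − 1.0460)·131.25

3.8184 % ABV


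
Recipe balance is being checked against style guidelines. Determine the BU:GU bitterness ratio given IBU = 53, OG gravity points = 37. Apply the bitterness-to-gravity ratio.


BU:GU = IBU / OG_points
BU:GU = 53 / 37

1.4324


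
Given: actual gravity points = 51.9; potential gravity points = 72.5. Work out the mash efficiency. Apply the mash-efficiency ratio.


efficiency = actual / potential × 100
efficiency = 51.9 / 72.5 × 100

71.5862 %


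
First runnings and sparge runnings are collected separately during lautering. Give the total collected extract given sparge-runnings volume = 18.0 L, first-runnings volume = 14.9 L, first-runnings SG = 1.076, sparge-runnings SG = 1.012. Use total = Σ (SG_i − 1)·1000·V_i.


first = (1.076 − 1)·1000·14.9 = 1132.4000
sparge = (1.012 − 1)·1000·18.0 = 216.0000
total = 1132.4000 + 216.0000

1348.4000 gravity·L


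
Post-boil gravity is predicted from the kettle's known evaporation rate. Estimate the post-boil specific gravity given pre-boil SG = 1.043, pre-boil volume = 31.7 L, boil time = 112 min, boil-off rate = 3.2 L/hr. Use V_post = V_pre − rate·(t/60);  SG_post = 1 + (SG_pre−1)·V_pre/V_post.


V_post = 31.7 − 3.2·(112/60) = 25.7267
SG_post = 1 + (1.043 − 1)·31.7/25.7267

1.0530


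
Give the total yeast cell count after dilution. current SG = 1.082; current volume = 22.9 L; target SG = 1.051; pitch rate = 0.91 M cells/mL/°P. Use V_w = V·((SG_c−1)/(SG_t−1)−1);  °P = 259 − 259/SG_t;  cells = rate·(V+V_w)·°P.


V_w = 22.9·((1.082−1)/(1.051−1)−1) = 13.9196
V_final = 22.9 + 13.9196 = 36.8196
°P = 259 − 259/1.051 = 12.5680
cells = 0.91·36.8196·12.5680

421.1025 billion cells


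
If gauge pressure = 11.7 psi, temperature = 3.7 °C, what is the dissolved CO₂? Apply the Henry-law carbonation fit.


vols = (P + 14.695)·(0.01821 + 0.09011·e^(−0.04·T))
vols = (11.7 + 14.695)·(0.01821 + 0.09011·e^(−0.04·3.7))

2.5319 volumes


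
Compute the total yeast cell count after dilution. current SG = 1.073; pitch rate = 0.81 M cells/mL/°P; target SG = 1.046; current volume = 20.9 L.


V_w = V·((SG_c−1)/(SG_t−1)−1);  °P = 259 − 259/SG_t;  cells = rate·(V+V_w)·°P
V_w = 20.9·((1.073−1)/(1.046−1)−1) = 12.2674
V_final = 20.9 + 12.2674 = 33.1674
°P = 259 − 259/1.046 = 11.3901
cells = 0.81·33.1674·11.3901

306.0006 billion cells


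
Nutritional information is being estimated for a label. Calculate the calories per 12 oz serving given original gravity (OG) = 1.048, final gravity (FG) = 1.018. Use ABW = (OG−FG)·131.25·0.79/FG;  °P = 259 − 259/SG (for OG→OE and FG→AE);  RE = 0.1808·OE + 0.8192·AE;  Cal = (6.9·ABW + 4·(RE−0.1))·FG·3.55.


ABW = (1.048 − 1.018)·131.25·0.79/1.018 = 3.0556
OE = 259 − 259/1.048 = 11.8626 °P
AE = 259 − 259/1.018 = 4.5796 °P
RE = 0.1808·11.8626 + 0.8192·4.5796 = 5.8963 °P
Cal = (6.9·3.0556 + 4·(5.8963−0.1))·1.018·3.55

159.9843 kcal


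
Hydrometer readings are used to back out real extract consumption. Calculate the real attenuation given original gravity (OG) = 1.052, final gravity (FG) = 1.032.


AA = (OG−FG)/(OG−1)·100;  RA = AA·0.8192
AA = (1.052 − 1.032)/(1.052 − 1)·100 = 38.4615
RA = 38.4615·0.8192

31.5077 %


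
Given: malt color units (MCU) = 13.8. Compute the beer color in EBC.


SRM = 1.4922·MCU^0.6859;  EBC = SRM·1.97
SRM = 1.4922·13.8^0.6859 = 9.0296
EBC = 9.0296·1.97

17.7884 EBC


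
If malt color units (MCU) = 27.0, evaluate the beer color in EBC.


SRM = 1.4922·MCU^0.6859;  EBC = SRM·1.97
SRM = 1.4922·27.0^0.6859 = 14.3087
EBC = 14.3087·1.97

28.1881 EBC


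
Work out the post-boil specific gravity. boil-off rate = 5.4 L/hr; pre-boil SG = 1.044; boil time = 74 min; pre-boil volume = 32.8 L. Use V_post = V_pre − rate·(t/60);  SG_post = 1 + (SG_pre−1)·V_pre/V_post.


V_post = 32.8 − 5.4·(74/60) = 26.1400
SG_post = 1 + (1.044 − 1)·32.8/26.1400

1.0552


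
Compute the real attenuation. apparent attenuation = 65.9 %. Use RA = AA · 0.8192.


RA = 65.9 · 0.8192

53.9853 %


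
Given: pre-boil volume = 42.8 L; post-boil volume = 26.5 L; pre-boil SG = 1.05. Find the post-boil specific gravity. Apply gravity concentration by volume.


SG_post = 1 + (SG_pre − 1)·V_pre/V_post
pts_pre = (1.05 − 1)·1000 = 50.0000
pts_post = 50.0000·42.8/26.5 = 80.7547
SG_post = 1 + 80.7547/1000

1.0808


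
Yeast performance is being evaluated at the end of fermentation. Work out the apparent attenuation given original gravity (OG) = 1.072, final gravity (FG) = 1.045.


AA = (OG − FG)/(OG − 1) · 100
AA = (1.072 − 1.045)/(1.072 − 1) · 100

37.5000 %


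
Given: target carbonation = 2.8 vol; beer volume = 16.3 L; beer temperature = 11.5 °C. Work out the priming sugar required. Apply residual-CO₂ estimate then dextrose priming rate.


residual = 14.695·(0.01821 + 0.09011·e^(−0.04·T));  sugar = (target − residual)·4.0·V
residual = 14.695·(0.01821 + 0.09011·e^(−0.04·11.5)) = 1.1035
sugar = (2.8 − 1.1035)·4.0·16.3

110.6105 g


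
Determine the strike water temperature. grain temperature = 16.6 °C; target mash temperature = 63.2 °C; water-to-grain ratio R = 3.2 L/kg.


T_strike = (0.41/R)·(T_mash − T_grain) + T_mash
T_strike = (0.41/3.2)·(63.2 − 16.6) + 63.2

69.1706 °C


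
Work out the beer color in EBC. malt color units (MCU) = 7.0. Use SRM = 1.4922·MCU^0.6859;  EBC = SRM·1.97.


SRM = 1.4922·7.0^0.6859 = 5.6687
EBC = 5.6687·1.97

11.1672 EBC


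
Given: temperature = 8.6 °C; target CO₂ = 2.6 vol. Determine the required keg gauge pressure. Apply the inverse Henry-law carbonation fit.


psi = vols/(0.01821 + 0.09011·e^(−0.04·T)) − 14.695
psi = 2.6/(0.01821 + 0.09011·e^(−0.04·8.6)) − 14.695

16.9769 psi


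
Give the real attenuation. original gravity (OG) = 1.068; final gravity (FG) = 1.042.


AA = (OG−FG)/(OG−1)·100;  RA = AA·0.8192
AA = (1.068 − 1.042)/(1.068 − 1)·100 = 38.2353
RA = 38.2353·0.8192

31.3224 %


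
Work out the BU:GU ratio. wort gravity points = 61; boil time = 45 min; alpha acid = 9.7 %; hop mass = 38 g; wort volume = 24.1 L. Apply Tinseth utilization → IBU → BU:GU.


U = 1.65·0.000125^(GP/1000)·(1−e^(−0.04t))/4.15;  IBU = (α/100)·m·U·1000/V;  BU:GU = IBU/GP
U = 1.65·0.000125^(61/1000)·(1−e^(−0.04·45))/4.15 = 0.1918
IBU = (9.7/100)·38·0.1918·1000/24.1 = 29.3371
BU:GU = 29.3371/61

0.4809


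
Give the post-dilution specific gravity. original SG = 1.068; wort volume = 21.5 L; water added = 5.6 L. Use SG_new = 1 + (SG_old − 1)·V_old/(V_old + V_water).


pts = (1.068 − 1)·1000·21.5/(21.5 + 5.6) = 53.9483
SG_new = 1 + 53.9483/1000

1.0539


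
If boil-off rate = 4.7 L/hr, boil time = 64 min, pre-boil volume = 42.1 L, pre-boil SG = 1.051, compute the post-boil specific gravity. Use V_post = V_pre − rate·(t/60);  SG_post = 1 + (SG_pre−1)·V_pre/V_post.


V_post = 42.1 − 4.7·(64/60) = 37.0867
SG_post = 1 + (1.051 − 1)·42.1/37.0867

1.0579


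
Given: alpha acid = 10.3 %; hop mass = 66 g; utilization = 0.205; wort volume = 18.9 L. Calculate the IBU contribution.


IBU = (α/100)·mass·U·1000 / V
IBU = (10.3/100)·66·0.205·1000 / 18.9

73.7349 IBU


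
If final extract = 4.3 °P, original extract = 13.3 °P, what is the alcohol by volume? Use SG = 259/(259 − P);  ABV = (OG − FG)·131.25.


OG = 259/(259 − 13.3) = 1.0541
FG = 259/(259 − 4.3) = 1.0169
ABV = (1.0541 − 1.0169)·131.25

4.8889 % ABV


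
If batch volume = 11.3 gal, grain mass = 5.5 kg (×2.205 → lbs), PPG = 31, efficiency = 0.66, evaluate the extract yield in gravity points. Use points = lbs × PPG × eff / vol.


lbs = 5.5 × 2.205 = 12.1275
points = 12.1275 × 31 × 0.66 / 11.3

21.9583 points


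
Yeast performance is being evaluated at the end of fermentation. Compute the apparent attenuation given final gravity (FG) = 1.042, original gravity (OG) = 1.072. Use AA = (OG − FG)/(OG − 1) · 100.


AA = (1.072 − 1.042)/(1.072 − 1) · 100

41.6667 %


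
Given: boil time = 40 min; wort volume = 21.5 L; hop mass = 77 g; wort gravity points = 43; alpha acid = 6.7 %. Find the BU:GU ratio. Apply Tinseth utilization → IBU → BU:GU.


U = 1.65·0.000125^(GP/1000)·(1−e^(−0.04t))/4.15;  IBU = (α/100)·m·U·1000/V;  BU:GU = IBU/GP
U = 1.65·0.000125^(43/1000)·(1−e^(−0.04·40))/4.15 = 0.2156
IBU = (6.7/100)·77·0.2156·1000/21.5 = 51.7356
BU:GU = 51.7356/43

1.2032


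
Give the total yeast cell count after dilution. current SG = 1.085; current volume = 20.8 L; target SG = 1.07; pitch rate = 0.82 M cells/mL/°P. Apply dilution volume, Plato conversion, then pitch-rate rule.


V_w = V·((SG_c−1)/(SG_t−1)−1);  °P = 259 − 259/SG_t;  cells = rate·(V+V_w)·°P
V_w = 20.8·((1.085−1)/(1.07−1)−1) = 4.4571
V_final = 20.8 + 4.4571 = 25.2571
°P = 259 − 259/1.07 = 16.9439
cells = 0.82·25.2571·16.9439

350.9232 billion cells


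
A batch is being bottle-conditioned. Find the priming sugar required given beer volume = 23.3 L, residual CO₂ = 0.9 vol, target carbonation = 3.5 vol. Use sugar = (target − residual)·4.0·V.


sugar = (3.5 − 0.9)·4.0·23.3

242.3200 g


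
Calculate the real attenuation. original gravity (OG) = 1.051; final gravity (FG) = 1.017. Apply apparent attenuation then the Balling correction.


AA = (OG−FG)/(OG−1)·100;  RA = AA·0.8192
AA = (1.051 − 1.017)/(1.051 − 1)·100 = 66.6667
RA = 66.6667·0.8192

54.6133 %


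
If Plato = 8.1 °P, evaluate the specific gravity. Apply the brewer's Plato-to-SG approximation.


SG = 259/(259 − P)
SG = 259/(259 − 8.1)

1.0323


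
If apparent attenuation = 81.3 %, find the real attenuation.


RA = AA · 0.8192
RA = 81.3 · 0.8192

66.6010 %


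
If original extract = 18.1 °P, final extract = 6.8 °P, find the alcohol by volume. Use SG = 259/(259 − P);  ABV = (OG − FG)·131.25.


OG = 259/(259 − 18.1) = 1.0751
FG = 259/(259 − 6.8) = 1.0270
ABV = (1.0751 − 1.0270)·131.25

6.3226 % ABV


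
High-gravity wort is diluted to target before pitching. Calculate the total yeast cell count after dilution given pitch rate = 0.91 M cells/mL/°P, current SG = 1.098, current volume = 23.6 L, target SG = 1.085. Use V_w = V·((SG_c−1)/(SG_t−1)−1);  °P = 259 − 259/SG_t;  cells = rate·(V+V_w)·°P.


V_w = 23.6·((1.098−1)/(1.085−1)−1) = 3.6094
V_final = 23.6 + 3.6094 = 27.2094
°P = 259 − 259/1.085 = 20.2903
cells = 0.91·27.2094·20.2903

502.3998 billion cells


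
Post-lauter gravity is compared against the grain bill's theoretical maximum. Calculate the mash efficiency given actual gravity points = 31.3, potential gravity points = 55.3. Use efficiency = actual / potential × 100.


efficiency = 31.3 / 55.3 × 100

56.6004 %


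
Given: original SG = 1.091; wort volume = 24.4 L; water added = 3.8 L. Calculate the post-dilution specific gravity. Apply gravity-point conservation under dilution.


SG_new = 1 + (SG_old − 1)·V_old/(V_old + V_water)
pts = (1.091 − 1)·1000·24.4/(24.4 + 3.8) = 78.7376
SG_new = 1 + 78.7376/1000

1.0787


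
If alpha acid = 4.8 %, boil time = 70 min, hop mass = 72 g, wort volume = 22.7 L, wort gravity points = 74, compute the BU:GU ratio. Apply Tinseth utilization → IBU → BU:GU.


U = 1.65·0.000125^(GP/1000)·(1−e^(−0.04t))/4.15;  IBU = (α/100)·m·U·1000/V;  BU:GU = IBU/GP
U = 1.65·0.000125^(74/1000)·(1−e^(−0.04·70))/4.15 = 0.1920
IBU = (4.8/100)·72·0.1920·1000/22.7 = 29.2354
BU:GU = 29.2354/74

0.3951


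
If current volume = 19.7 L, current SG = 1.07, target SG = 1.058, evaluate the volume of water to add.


V_water = V·((SG_curr − 1)/(SG_target − 1) − 1)
V_water = 19.7·((1.07 − 1)/(1.058 − 1) − 1)

4.0759 L


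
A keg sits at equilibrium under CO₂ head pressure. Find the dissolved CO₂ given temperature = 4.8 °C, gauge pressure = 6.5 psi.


vols = (P + 14.695)·(0.01821 + 0.09011·e^(−0.04·T))
vols = (6.5 + 14.695)·(0.01821 + 0.09011·e^(−0.04·4.8))

1.9622 volumes


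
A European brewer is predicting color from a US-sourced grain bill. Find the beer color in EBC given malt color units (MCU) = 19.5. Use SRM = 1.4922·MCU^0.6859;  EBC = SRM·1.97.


SRM = 1.4922·19.5^0.6859 = 11.4462
EBC = 11.4462·1.97

22.5490 EBC


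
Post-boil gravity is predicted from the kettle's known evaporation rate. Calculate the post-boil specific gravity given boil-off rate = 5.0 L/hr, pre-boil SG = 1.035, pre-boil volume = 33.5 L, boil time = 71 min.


V_post = V_pre − rate·(t/60);  SG_post = 1 + (SG_pre−1)·V_pre/V_post
V_post = 33.5 − 5.0·(71/60) = 27.5833
SG_post = 1 + (1.035 − 1)·33.5/27.5833

1.0425


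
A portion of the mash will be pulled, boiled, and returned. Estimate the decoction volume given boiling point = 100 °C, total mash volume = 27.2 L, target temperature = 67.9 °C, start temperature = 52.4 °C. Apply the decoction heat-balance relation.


V_dec = V_total·(T_target − T_start)/(T_boil − T_start)
V_dec = 27.2·(67.9 − 52.4)/(100 − 52.4)

8.8571 L


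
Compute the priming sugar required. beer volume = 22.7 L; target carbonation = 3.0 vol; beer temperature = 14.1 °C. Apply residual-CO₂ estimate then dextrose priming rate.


residual = 14.695·(0.01821 + 0.09011·e^(−0.04·T));  sugar = (target − residual)·4.0·V
residual = 14.695·(0.01821 + 0.09011·e^(−0.04·14.1)) = 1.0210
sugar = (3.0 − 1.0210)·4.0·22.7

179.6975 g


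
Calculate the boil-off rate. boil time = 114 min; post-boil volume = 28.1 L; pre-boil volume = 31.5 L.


rate = (V_pre − V_post) / (t_min/60)
rate = (31.5 − 28.1) / (114/60)

1.7895 L/hr


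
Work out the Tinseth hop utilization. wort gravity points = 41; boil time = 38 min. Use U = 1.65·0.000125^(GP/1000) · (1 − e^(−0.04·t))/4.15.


bigness = 1.65·0.000125^(41/1000) = 1.1415
boil_factor = (1 − e^(−0.04·38))/4.15 = 0.1883
U = 1.1415 · 0.1883

0.2149


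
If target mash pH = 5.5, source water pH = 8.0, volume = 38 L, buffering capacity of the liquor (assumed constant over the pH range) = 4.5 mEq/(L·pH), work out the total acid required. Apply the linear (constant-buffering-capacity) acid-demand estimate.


acid = buffering capacity · (pH_source − pH_target) · V
acid = 4.5 · (8.0 − 5.5) · 38

427.5000 mEq


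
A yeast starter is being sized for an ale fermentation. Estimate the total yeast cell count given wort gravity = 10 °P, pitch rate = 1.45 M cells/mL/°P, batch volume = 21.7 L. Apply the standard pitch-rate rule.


cells (billions) = rate · V_L · °P
cells = 1.45 · 21.7 · 10

314.6500 billion cells


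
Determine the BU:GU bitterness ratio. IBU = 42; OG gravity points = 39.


BU:GU = IBU / OG_points
BU:GU = 42 / 39

1.0769


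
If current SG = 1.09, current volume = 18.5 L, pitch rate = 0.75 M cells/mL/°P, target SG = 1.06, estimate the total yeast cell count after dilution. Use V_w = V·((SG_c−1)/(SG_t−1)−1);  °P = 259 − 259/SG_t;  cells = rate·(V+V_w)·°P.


V_w = 18.5·((1.09−1)/(1.06−1)−1) = 9.2500
V_final = 18.5 + 9.2500 = 27.7500
°P = 259 − 259/1.06 = 14.6604
cells = 0.75·27.7500·14.6604

305.1191 billion cells


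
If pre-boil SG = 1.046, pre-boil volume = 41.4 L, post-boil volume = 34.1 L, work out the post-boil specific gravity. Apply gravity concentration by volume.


SG_post = 1 + (SG_pre − 1)·V_pre/V_post
pts_pre = (1.046 − 1)·1000 = 46.0000
pts_post = 46.0000·41.4/34.1 = 55.8475
SG_post = 1 + 55.8475/1000

1.0558


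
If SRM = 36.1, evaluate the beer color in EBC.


EBC = SRM · 1.97
EBC = 36.1 · 1.97

71.1170 EBC


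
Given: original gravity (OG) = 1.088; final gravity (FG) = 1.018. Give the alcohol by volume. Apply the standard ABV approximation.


ABV = (OG − FG) · 131.25
ABV = (1.088 − 1.018) · 131.25

9.1875 % ABV


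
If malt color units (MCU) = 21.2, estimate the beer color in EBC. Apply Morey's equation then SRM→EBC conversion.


SRM = 1.4922·MCU^0.6859;  EBC = SRM·1.97
SRM = 1.4922·21.2^0.6859 = 12.1216
EBC = 12.1216·1.97

23.8796 EBC


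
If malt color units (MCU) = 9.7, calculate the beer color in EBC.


SRM = 1.4922·MCU^0.6859;  EBC = SRM·1.97
SRM = 1.4922·9.7^0.6859 = 7.0901
EBC = 7.0901·1.97

13.9675 EBC


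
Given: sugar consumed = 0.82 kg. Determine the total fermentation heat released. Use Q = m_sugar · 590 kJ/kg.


Q = 0.82 · 590

483.8000 kJ


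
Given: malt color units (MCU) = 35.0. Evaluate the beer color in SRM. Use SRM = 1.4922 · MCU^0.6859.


SRM = 1.4922 · 35.0^0.6859

17.0963 SRM


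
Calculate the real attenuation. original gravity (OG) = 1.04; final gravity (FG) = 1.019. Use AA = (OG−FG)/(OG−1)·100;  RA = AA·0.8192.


AA = (1.04 − 1.019)/(1.04 − 1)·100 = 52.5000
RA = 52.5000·0.8192

43.0080 %


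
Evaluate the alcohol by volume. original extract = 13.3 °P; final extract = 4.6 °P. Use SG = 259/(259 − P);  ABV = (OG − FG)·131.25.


OG = 259/(259 − 13.3) = 1.0541
FG = 259/(259 − 4.6) = 1.0181
ABV = (1.0541 − 1.0181)·131.25

4.7315 % ABV


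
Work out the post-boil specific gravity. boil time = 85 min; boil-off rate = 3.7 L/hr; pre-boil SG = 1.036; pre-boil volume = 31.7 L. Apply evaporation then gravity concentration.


V_post = V_pre − rate·(t/60);  SG_post = 1 + (SG_pre−1)·V_pre/V_post
V_post = 31.7 − 3.7·(85/60) = 26.4583
SG_post = 1 + (1.036 − 1)·31.7/26.4583

1.0431


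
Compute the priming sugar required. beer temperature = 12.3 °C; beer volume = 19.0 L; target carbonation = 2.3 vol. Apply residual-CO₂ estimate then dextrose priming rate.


residual = 14.695·(0.01821 + 0.09011·e^(−0.04·T));  sugar = (target − residual)·4.0·V
residual = 14.695·(0.01821 + 0.09011·e^(−0.04·12.3)) = 1.0772
sugar = (2.3 − 1.0772)·4.0·19.0

92.9332 g


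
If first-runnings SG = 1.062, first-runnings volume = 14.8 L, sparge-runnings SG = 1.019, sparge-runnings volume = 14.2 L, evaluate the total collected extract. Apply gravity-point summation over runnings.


total = Σ (SG_i − 1)·1000·V_i
first = (1.062 − 1)·1000·14.8 = 917.6000
sparge = (1.019 − 1)·1000·14.2 = 269.8000
total = 917.6000 + 269.8000

1187.4000 gravity·L


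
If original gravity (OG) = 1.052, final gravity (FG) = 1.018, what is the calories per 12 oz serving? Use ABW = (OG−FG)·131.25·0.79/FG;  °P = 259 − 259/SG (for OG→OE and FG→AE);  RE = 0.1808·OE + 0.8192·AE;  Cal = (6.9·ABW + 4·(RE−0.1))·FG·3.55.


ABW = (1.052 − 1.018)·131.25·0.79/1.018 = 3.4630
OE = 259 − 259/1.052 = 12.8023 °P
AE = 259 − 259/1.018 = 4.5796 °P
RE = 0.1808·12.8023 + 0.8192·4.5796 = 6.0662 °P
Cal = (6.9·3.4630 + 4·(6.0662−0.1))·1.018·3.55

172.5996 kcal


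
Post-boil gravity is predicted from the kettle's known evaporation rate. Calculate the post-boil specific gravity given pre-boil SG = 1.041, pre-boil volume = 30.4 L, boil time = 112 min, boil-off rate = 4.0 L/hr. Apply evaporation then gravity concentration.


V_post = V_pre − rate·(t/60);  SG_post = 1 + (SG_pre−1)·V_pre/V_post
V_post = 30.4 − 4.0·(112/60) = 22.9333
SG_post = 1 + (1.041 − 1)·30.4/22.9333

1.0543


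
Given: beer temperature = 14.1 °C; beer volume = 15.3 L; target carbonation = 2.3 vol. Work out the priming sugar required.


residual = 14.695·(0.01821 + 0.09011·e^(−0.04·T));  sugar = (target − residual)·4.0·V
residual = 14.695·(0.01821 + 0.09011·e^(−0.04·14.1)) = 1.0210
sugar = (2.3 − 1.0210)·4.0·15.3

78.2777 g


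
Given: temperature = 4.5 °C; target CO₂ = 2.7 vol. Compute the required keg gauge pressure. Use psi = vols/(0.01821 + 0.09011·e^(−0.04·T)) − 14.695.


psi = 2.7/(0.01821 + 0.09011·e^(−0.04·4.5)) − 14.695

14.1894 psi


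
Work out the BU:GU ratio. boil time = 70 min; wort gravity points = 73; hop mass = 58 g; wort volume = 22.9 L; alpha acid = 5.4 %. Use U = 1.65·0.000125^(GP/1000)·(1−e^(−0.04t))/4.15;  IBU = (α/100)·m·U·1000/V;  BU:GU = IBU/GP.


U = 1.65·0.000125^(73/1000)·(1−e^(−0.04·70))/4.15 = 0.1938
IBU = (5.4/100)·58·0.1938·1000/22.9 = 26.5003
BU:GU = 26.5003/73

0.3630


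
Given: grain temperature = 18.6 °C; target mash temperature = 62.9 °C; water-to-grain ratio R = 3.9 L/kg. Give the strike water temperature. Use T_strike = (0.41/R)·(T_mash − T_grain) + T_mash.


T_strike = (0.41/3.9)·(62.9 − 18.6) + 62.9

67.5572 °C


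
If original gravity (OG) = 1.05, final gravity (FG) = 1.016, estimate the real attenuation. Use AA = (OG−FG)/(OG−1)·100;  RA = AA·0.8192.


AA = (1.05 − 1.016)/(1.05 − 1)·100 = 68.0000
RA = 68.0000·0.8192

55.7056 %


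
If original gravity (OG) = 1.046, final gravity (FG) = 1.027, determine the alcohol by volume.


ABV = (OG − FG) · 131.25
ABV = (1.046 − 1.027) · 131.25

2.4938 % ABV


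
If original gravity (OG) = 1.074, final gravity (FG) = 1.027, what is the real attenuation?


AA = (OG−FG)/(OG−1)·100;  RA = AA·0.8192
AA = (1.074 − 1.027)/(1.074 − 1)·100 = 63.5135
RA = 63.5135·0.8192

52.0303 %


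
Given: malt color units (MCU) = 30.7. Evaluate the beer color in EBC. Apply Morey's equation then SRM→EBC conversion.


SRM = 1.4922·MCU^0.6859;  EBC = SRM·1.97
SRM = 1.4922·30.7^0.6859 = 15.6263
EBC = 15.6263·1.97

30.7837 EBC


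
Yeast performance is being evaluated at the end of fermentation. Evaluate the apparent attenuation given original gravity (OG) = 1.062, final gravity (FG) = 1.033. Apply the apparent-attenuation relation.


AA = (OG − FG)/(OG − 1) · 100
AA = (1.062 − 1.033)/(1.062 − 1) · 100

46.7742 %


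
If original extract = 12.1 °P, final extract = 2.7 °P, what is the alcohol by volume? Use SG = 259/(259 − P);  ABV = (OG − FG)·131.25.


OG = 259/(259 − 12.1) = 1.0490
FG = 259/(259 − 2.7) = 1.0105
ABV = (1.0490 − 1.0105)·131.25

5.0496 % ABV


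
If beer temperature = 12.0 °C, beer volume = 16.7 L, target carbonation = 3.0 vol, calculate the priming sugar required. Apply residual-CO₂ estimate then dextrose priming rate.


residual = 14.695·(0.01821 + 0.09011·e^(−0.04·T));  sugar = (target − residual)·4.0·V
residual = 14.695·(0.01821 + 0.09011·e^(−0.04·12.0)) = 1.0870
sugar = (3.0 − 1.0870)·4.0·16.7

127.7905 g


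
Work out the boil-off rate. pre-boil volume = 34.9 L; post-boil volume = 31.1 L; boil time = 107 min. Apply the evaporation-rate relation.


rate = (V_pre − V_post) / (t_min/60)
rate = (34.9 − 31.1) / (107/60)

2.1308 L/hr


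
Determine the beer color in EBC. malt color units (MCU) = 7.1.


SRM = 1.4922·MCU^0.6859;  EBC = SRM·1.97
SRM = 1.4922·7.1^0.6859 = 5.7241
EBC = 5.7241·1.97

11.2764 EBC


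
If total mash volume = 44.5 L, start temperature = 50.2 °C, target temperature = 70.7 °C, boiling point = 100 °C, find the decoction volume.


V_dec = V_total·(T_target − T_start)/(T_boil − T_start)
V_dec = 44.5·(70.7 − 50.2)/(100 − 50.2)

18.3183 L


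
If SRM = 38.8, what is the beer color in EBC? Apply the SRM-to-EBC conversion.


EBC = SRM · 1.97
EBC = 38.8 · 1.97

76.4360 EBC


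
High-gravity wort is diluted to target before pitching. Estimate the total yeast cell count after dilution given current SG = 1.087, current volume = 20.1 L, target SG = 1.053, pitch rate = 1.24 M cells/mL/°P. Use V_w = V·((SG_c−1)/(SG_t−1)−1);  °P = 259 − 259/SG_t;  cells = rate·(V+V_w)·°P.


V_w = 20.1·((1.087−1)/(1.053−1)−1) = 12.8943
V_final = 20.1 + 12.8943 = 32.9943
°P = 259 − 259/1.053 = 13.0361
cells = 1.24·32.9943·13.0361

533.3452 billion cells


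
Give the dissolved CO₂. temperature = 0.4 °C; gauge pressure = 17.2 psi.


vols = (P + 14.695)·(0.01821 + 0.09011·e^(−0.04·T))
vols = (17.2 + 14.695)·(0.01821 + 0.09011·e^(−0.04·0.4))

3.4092 volumes


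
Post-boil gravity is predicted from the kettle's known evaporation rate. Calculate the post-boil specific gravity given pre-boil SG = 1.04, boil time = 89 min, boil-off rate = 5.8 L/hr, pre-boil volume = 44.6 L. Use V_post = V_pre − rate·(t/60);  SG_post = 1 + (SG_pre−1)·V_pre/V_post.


V_post = 44.6 − 5.8·(89/60) = 35.9967
SG_post = 1 + (1.04 − 1)·44.6/35.9967

1.0496


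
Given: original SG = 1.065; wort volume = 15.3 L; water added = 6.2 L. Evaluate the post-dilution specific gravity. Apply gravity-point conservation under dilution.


SG_new = 1 + (SG_old − 1)·V_old/(V_old + V_water)
pts = (1.065 − 1)·1000·15.3/(15.3 + 6.2) = 46.2558
SG_new = 1 + 46.2558/1000

1.0463


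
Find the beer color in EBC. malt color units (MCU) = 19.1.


SRM = 1.4922·MCU^0.6859;  EBC = SRM·1.97
SRM = 1.4922·19.1^0.6859 = 11.2846
EBC = 11.2846·1.97

22.2307 EBC


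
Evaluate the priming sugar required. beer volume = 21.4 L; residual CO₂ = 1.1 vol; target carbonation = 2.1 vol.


sugar = (target − residual)·4.0·V
sugar = (2.1 − 1.1)·4.0·21.4

85.6000 g


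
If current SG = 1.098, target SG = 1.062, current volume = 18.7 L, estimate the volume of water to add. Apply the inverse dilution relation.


V_water = V·((SG_curr − 1)/(SG_target − 1) − 1)
V_water = 18.7·((1.098 − 1)/(1.062 − 1) − 1)

10.8581 L


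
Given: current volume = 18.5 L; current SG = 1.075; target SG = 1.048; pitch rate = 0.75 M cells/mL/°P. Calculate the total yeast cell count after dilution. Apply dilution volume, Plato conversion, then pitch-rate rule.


V_w = V·((SG_c−1)/(SG_t−1)−1);  °P = 259 − 259/SG_t;  cells = rate·(V+V_w)·°P
V_w = 18.5·((1.075−1)/(1.048−1)−1) = 10.4062
V_final = 18.5 + 10.4062 = 28.9062
°P = 259 − 259/1.048 = 11.8626
cells = 0.75·28.9062·11.8626

257.1774 billion cells


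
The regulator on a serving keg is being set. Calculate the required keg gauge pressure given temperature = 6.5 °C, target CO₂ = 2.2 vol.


psi = vols/(0.01821 + 0.09011·e^(−0.04·T)) − 14.695
psi = 2.2/(0.01821 + 0.09011·e^(−0.04·6.5)) − 14.695

10.3935 psi


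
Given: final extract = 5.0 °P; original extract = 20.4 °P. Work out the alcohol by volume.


SG = 259/(259 − P);  ABV = (OG − FG)·131.25
OG = 259/(259 − 20.4) = 1.0855
FG = 259/(259 − 5.0) = 1.0197
ABV = (1.0855 − 1.0197)·131.25

8.6380 % ABV


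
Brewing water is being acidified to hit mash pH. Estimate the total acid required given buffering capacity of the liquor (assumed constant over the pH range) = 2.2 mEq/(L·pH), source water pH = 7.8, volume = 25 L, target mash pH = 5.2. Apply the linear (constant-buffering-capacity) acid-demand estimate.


acid = buffering capacity · (pH_source − pH_target) · V
acid = 2.2 · (7.8 − 5.2) · 25

143.0000 mEq


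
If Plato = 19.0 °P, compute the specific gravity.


SG = 259/(259 − P)
SG = 259/(259 − 19.0)

1.0792


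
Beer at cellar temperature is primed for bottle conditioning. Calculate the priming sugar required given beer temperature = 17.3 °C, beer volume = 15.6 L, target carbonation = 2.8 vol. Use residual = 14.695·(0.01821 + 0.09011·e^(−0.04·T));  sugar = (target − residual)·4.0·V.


residual = 14.695·(0.01821 + 0.09011·e^(−0.04·17.3)) = 0.9304
sugar = (2.8 − 0.9304)·4.0·15.6

116.6606 g


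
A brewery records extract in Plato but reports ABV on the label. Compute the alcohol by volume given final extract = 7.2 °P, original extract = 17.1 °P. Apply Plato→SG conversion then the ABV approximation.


SG = 259/(259 − P);  ABV = (OG − FG)·131.25
OG = 259/(259 − 17.1) = 1.0707
FG = 259/(259 − 7.2) = 1.0286
ABV = (1.0707 − 1.0286)·131.25

5.5251 % ABV


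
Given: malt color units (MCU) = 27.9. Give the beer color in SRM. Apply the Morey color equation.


SRM = 1.4922 · MCU^0.6859
SRM = 1.4922 · 27.9^0.6859

14.6341 SRM


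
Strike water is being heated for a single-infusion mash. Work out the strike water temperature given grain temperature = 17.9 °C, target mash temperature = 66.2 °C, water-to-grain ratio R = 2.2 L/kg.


T_strike = (0.41/R)·(T_mash − T_grain) + T_mash
T_strike = (0.41/2.2)·(66.2 − 17.9) + 66.2

75.2014 °C
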